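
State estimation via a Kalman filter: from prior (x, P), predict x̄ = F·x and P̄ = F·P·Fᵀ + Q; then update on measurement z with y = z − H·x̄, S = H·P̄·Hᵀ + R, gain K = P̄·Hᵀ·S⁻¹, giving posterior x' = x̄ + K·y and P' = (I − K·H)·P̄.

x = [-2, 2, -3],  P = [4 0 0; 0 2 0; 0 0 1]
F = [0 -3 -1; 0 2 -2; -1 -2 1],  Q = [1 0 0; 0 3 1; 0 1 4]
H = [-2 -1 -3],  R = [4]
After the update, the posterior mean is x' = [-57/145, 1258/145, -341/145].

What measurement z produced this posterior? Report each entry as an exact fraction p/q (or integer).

x̄ = F·x = [-3, 10, -5]
P̄ = F·P·Fᵀ + Q = [20 -10 11; -10 15 -9; 11 -9 17]
S = H·P̄·Hᵀ + R = [290]
K = P̄·Hᵀ·S⁻¹ = [-63/290; 16/145; -32/145]
x' − x̄ = [378/145, -192/145, 384/145] = K·y
y = (KᵀK)⁻¹·Kᵀ·(x' − x̄) = [-12]
z = y + H·x̄ = [-12] + [11] = [-1]

z = [-1]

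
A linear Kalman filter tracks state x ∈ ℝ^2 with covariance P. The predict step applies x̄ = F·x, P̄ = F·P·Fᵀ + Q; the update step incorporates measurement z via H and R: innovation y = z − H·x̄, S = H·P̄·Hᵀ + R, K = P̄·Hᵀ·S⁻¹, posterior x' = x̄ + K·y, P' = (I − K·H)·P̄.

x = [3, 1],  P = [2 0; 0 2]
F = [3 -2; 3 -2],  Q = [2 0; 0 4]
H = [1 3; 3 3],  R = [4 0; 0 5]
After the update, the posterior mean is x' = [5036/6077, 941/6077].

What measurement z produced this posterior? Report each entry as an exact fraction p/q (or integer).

z = [1, 3]

x̄ = F·x = [7, 7]
P̄ = F·P·Fᵀ + Q = [28 26; 26 30]
S = H·P̄·Hᵀ + R = [458 666; 666 995]
K = P̄·Hᵀ·S⁻¹ = [-1211/6077 1800/6077; 1766/6077 -156/6077]
x' − x̄ = [-37503/6077, -41598/6077] = K·y
y = (KᵀK)⁻¹·Kᵀ·(x' − x̄) = [-27, -39]
z = y + H·x̄ = [-27, -39] + [28, 42] = [1, 3]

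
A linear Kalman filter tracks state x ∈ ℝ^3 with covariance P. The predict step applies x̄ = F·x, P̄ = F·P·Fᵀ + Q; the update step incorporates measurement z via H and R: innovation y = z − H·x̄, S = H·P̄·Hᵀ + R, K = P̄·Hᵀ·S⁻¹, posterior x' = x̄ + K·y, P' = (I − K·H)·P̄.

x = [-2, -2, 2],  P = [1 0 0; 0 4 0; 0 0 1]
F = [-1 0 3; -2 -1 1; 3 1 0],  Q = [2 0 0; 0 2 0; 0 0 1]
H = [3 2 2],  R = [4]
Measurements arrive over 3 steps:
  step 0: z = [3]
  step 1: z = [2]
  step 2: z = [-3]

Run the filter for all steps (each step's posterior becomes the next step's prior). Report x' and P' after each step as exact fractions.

step 0: x̄ = F·x = [8, 8, -8]
step 0: P̄ = F·P·Fᵀ + Q = [12 5 -3; 5 11 -10; -3 -10 14]
step 0: y = z − H·x̄ = [-21]
step 0: S = H·P̄·Hᵀ + R = [156]
step 0: K = P̄·Hᵀ·S⁻¹ = [10/39; 17/156; -1/156]
step 0: x' = x̄ + K·y = [34/13, 297/52, -409/52]
step 0: P' = (I − K·H)·P̄ = [68/39 25/39 -107/39; 25/39 1427/156 -1543/156; -107/39 -1543/156 2183/156]
step 1: x̄ = F·x = [-1363/52, -489/26, 705/52]
step 1: P̄ = F·P·Fᵀ + Q = [22799/156 7409/78 -9397/156; 7409/78 2552/39 -3193/78; -9397/156 -3193/78 4631/156]
step 1: y = z − H·x̄ = [4739/52]
step 1: S = H·P̄·Hᵀ + R = [93045/52]
step 1: K = P̄·Hᵀ·S⁻¹ = [26413/93045; 17366/93045; -10567/93045]
step 1: x' = x̄ + K·y = [-31714/93045, -167318/93045, 298456/93045]
step 1: P' = (I − K·H)·P̄ = [182008/93045 17156/93045 -79114/31015; 17156/93045 288907/93045 -93303/31015; -79114/31015 -93303/31015 614788/93045]
step 2: x̄ = F·x = [927082/93045, 529202/93045, -52492/18609]
step 2: P̄ = F·P·Fᵀ + Q = [7325242/93045 4726657/93045 -707797/18609; 4726657/93045 3395627/93045 -491734/18609; -707797/18609 -491734/18609 424592/18609]
step 2: y = z − H·x̄ = [-239591/6203]
step 2: S = H·P̄·Hᵀ + R = [16591282/18609]
step 2: K = P̄·Hᵀ·S⁻¹ = [2435107/8295641; 3210777/16591282; -2257675/16591282]
step 2: x' = x̄ + K·y = [-170998931/124434615, -444778247/248869230, 121206877/49773846]
step 2: P' = (I − K·H)·P̄ = [237000944/124434615 18978214/124434615 -60285284/24886923; 18978214/124434615 772587523/248869230 -146639771/49773846; -60285284/24886923 -146639771/49773846 313949573/49773846]

step 0: x' = [34/13, 297/52, -409/52], P' = [68/39 25/39 -107/39; 25/39 1427/156 -1543/156; -107/39 -1543/156 2183/156]
step 1: x' = [-31714/93045, -167318/93045, 298456/93045], P' = [182008/93045 17156/93045 -79114/31015; 17156/93045 288907/93045 -93303/31015; -79114/31015 -93303/31015 614788/93045]
step 2: x' = [-170998931/124434615, -444778247/248869230, 121206877/49773846], P' = [237000944/124434615 18978214/124434615 -60285284/24886923; 18978214/124434615 772587523/248869230 -146639771/49773846; -60285284/24886923 -146639771/49773846 313949573/49773846]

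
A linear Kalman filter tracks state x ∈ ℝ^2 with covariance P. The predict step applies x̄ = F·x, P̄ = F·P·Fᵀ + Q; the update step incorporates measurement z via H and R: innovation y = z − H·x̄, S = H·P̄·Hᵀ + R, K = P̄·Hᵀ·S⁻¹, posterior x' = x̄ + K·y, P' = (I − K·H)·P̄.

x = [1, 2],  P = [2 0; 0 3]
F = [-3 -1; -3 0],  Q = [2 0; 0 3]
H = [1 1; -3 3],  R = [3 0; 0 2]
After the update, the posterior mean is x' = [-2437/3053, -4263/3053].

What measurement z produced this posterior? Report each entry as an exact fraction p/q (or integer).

z = [-2, -2]

x̄ = F·x = [-5, -3]
P̄ = F·P·Fᵀ + Q = [23 18; 18 21]
S = H·P̄·Hᵀ + R = [83 -6; -6 74]
K = P̄·Hᵀ·S⁻¹ = [1472/3053 -999/6106; 1470/3053 981/6106]
x' − x̄ = [12828/3053, 4896/3053] = K·y
y = (KᵀK)⁻¹·Kᵀ·(x' − x̄) = [6, -8]
z = y + H·x̄ = [6, -8] + [-8, 6] = [-2, -2]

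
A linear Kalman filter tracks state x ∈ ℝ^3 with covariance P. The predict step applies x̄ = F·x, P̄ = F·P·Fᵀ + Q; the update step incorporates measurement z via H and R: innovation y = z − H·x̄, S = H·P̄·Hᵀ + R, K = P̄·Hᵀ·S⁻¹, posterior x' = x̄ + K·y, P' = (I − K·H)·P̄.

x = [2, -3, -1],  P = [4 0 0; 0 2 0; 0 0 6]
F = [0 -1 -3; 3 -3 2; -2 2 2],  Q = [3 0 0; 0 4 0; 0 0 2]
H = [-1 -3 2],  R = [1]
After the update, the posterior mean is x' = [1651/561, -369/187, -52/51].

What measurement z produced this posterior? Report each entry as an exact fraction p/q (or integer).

z = [1]

x̄ = F·x = [6, 13, -12]
P̄ = F·P·Fᵀ + Q = [59 -30 -40; -30 82 -12; -40 -12 50]
S = H·P̄·Hᵀ + R = [1122]
K = P̄·Hᵀ·S⁻¹ = [-49/1122; -40/187; 8/51]
x' − x̄ = [-1715/561, -2800/187, 560/51] = K·y
y = (KᵀK)⁻¹·Kᵀ·(x' − x̄) = [70]
z = y + H·x̄ = [70] + [-69] = [1]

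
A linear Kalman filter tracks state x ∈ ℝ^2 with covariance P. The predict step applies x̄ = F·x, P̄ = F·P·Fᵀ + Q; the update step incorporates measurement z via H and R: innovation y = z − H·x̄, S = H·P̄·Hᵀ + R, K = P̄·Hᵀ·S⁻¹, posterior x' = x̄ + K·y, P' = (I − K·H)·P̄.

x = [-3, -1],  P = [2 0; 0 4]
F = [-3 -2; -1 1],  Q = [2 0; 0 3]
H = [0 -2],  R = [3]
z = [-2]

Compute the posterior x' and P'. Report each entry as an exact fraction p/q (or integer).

x' = [437/39, 14/13]
P' = [1388/39 -2/13; -2/13 9/13]

x̄ = F·x = [11, 2]
P̄ = F·P·Fᵀ + Q = [36 -2; -2 9]
y = z − H·x̄ = [2]
S = H·P̄·Hᵀ + R = [39]
K = P̄·Hᵀ·S⁻¹ = [4/39; -6/13]
x' = x̄ + K·y = [437/39, 14/13]
P' = (I − K·H)·P̄ = [1388/39 -2/13; -2/13 9/13]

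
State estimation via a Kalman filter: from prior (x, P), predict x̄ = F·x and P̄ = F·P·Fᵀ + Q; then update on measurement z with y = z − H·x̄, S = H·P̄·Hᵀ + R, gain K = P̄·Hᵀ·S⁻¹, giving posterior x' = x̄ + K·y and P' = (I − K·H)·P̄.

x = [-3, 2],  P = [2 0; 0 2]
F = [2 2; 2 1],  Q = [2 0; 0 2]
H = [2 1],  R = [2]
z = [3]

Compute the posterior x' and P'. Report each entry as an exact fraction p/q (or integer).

x̄ = F·x = [-2, -4]
P̄ = F·P·Fᵀ + Q = [18 12; 12 12]
y = z − H·x̄ = [11]
S = H·P̄·Hᵀ + R = [134]
K = P̄·Hᵀ·S⁻¹ = [24/67; 18/67]
x' = x̄ + K·y = [130/67, -70/67]
P' = (I − K·H)·P̄ = [54/67 -60/67; -60/67 156/67]

x' = [130/67, -70/67]
P' = [54/67 -60/67; -60/67 156/67]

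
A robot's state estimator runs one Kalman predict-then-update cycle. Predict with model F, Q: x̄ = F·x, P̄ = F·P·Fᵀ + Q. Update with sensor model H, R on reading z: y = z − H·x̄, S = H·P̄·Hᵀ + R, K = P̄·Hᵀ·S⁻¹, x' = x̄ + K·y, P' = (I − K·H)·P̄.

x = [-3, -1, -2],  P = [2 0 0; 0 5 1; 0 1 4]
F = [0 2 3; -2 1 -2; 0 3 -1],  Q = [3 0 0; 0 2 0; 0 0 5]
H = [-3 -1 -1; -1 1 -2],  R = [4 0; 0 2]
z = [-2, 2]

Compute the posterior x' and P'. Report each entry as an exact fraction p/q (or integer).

x̄ = F·x = [-8, 9, -1]
P̄ = F·P·Fᵀ + Q = [71 -15 25; -15 27 16; 25 16 48]
y = z − H·x̄ = [-18, -17]
S = H·P̄·Hᵀ + R = [810 503; 503 358]
K = P̄·Hᵀ·S⁻¹ = [-11426/36971 2009/36971; -4314/36971 7094/36971; 3053/36971 -15133/36971]
x' = x̄ + K·y = [-124253/36971, 289793/36971, 165336/36971]
P' = (I − K·H)·P̄ = [350167/36971 -551803/36971 -452994/36971; -551803/36971 935905/36971 736760/36971; -452994/36971 736760/36971 610010/36971]

x' = [-124253/36971, 289793/36971, 165336/36971]
P' = [350167/36971 -551803/36971 -452994/36971; -551803/36971 935905/36971 736760/36971; -452994/36971 736760/36971 610010/36971]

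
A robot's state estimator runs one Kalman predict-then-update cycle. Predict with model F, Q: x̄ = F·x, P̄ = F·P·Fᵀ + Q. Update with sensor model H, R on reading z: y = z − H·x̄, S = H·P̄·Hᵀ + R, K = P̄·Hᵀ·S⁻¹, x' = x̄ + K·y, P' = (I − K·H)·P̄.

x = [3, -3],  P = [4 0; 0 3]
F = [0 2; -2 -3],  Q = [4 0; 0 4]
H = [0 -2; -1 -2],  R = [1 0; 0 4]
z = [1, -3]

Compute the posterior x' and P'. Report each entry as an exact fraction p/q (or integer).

x' = [617/650, -149/650]
P' = [1078/325 -116/325; -116/325 77/325]

x̄ = F·x = [-6, 3]
P̄ = F·P·Fᵀ + Q = [16 -18; -18 47]
y = z − H·x̄ = [7, -3]
S = H·P̄·Hᵀ + R = [189 152; 152 136]
K = P̄·Hᵀ·S⁻¹ = [232/325 -423/650; -154/325 -19/650]
x' = x̄ + K·y = [617/650, -149/650]
P' = (I − K·H)·P̄ = [1078/325 -116/325; -116/325 77/325]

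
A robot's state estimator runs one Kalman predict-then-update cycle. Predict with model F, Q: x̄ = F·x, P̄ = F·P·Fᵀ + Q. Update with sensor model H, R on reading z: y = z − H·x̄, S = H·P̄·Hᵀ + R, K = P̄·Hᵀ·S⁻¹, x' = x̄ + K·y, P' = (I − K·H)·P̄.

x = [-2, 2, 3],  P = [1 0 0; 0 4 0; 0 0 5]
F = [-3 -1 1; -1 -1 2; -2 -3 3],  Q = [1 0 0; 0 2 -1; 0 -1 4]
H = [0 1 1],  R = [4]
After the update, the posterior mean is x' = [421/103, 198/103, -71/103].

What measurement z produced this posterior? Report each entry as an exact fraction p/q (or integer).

z = [1]

x̄ = F·x = [7, 6, 7]
P̄ = F·P·Fᵀ + Q = [19 17 33; 17 27 43; 33 43 89]
S = H·P̄·Hᵀ + R = [206]
K = P̄·Hᵀ·S⁻¹ = [25/103; 35/103; 66/103]
x' − x̄ = [-300/103, -420/103, -792/103] = K·y
y = (KᵀK)⁻¹·Kᵀ·(x' − x̄) = [-12]
z = y + H·x̄ = [-12] + [13] = [1]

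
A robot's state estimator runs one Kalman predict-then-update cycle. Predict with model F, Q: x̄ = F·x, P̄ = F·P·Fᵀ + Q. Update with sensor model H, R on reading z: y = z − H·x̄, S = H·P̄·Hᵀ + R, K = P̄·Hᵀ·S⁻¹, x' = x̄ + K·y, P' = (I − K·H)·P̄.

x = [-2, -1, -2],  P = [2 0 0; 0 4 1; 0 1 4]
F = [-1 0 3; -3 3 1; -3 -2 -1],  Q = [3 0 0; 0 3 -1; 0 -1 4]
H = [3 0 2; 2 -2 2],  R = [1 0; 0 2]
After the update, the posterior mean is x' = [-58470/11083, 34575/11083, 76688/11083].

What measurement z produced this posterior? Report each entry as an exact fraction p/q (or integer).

z = [-2, -3]

x̄ = F·x = [-4, 1, 10]
P̄ = F·P·Fᵀ + Q = [41 27 -12; 27 67 -16; -12 -16 46]
S = H·P̄·Hᵀ + R = [410 212; 212 434]
K = P̄·Hᵀ·S⁻¹ = [21059/66498 -4837/33249; 22505/66498 -14077/33249; 776/33249 7282/33249]
x' − x̄ = [-14138/11083, 23492/11083, -34142/11083] = K·y
y = (KᵀK)⁻¹·Kᵀ·(x' − x̄) = [-10, -13]
z = y + H·x̄ = [-10, -13] + [8, 10] = [-2, -3]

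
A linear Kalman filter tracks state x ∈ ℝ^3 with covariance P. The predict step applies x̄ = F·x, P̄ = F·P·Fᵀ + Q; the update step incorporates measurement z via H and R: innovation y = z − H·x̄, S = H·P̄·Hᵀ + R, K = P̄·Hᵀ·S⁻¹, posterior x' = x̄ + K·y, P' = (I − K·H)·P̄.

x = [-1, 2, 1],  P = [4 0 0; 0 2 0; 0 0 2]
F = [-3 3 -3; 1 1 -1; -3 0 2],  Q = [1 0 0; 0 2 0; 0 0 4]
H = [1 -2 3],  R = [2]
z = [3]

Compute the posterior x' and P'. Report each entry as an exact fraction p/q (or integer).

x' = [2688/883, 1224/883, 815/883]
P' = [43434/883 9860/883 -7808/883; 9860/883 4206/883 -528/883; -7808/883 -528/883 2384/883]

x̄ = F·x = [6, 0, 5]
P̄ = F·P·Fᵀ + Q = [73 0 24; 0 10 -16; 24 -16 48]
y = z − H·x̄ = [-18]
S = H·P̄·Hᵀ + R = [883]
K = P̄·Hᵀ·S⁻¹ = [145/883; -68/883; 200/883]
x' = x̄ + K·y = [2688/883, 1224/883, 815/883]
P' = (I − K·H)·P̄ = [43434/883 9860/883 -7808/883; 9860/883 4206/883 -528/883; -7808/883 -528/883 2384/883]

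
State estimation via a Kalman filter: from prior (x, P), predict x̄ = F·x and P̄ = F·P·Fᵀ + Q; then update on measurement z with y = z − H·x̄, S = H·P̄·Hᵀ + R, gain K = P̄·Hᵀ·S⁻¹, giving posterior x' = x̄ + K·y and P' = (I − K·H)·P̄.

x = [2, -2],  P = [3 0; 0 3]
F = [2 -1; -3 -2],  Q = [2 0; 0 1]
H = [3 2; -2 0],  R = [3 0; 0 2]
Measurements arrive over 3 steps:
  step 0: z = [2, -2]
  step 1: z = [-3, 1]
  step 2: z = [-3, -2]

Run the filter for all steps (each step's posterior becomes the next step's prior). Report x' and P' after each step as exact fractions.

step 0: x' = [2549/2281, -1430/2281], P' = [2195/4562 -1626/2281; -1626/2281 4080/2281]
step 1: x' = [-18558/190517, -1487064/952585], P' = [69564/190517 -84843/190517; -84843/190517 2222889/1905170]
step 2: x' = [93063509/577079089, -497974986/577079089], P' = [210264139/577079089 -257092314/577079089; -257092314/577079089 671762523/577079089]

step 0: x̄ = F·x = [6, -2]
step 0: P̄ = F·P·Fᵀ + Q = [17 -12; -12 40]
step 0: y = z − H·x̄ = [-12, 10]
step 0: S = H·P̄·Hᵀ + R = [172 -54; -54 70]
step 0: K = P̄·Hᵀ·S⁻¹ = [27/4562 -2195/4562; 1094/2281 1626/2281]
step 0: x' = x̄ + K·y = [2549/2281, -1430/2281]
step 0: P' = (I − K·H)·P̄ = [2195/4562 -1626/2281; -1626/2281 4080/2281]
step 1: x̄ = F·x = [6528/2281, -4787/2281]
step 1: P̄ = F·P·Fᵀ + Q = [19536/2281 3201/2281; 3201/2281 17933/4562]
step 1: y = z − H·x̄ = [-16853/2281, 15337/2281]
step 1: S = H·P̄·Hᵀ + R = [256945/2281 -130020/2281; -130020/2281 82706/2281]
step 1: K = P̄·Hᵀ·S⁻¹ = [13002/190517 -69564/190517; 316748/952585 84843/190517]
step 1: x' = x̄ + K·y = [-18558/190517, -1487064/952585]
step 1: P' = (I − K·H)·P̄ = [69564/190517 -84843/190517; -84843/190517 2222889/1905170]
step 2: x̄ = F·x = [1301484/952585, 3252498/952585]
step 2: P̄ = F·P·Fᵀ + Q = [12209509/1905170 560184/952585; 560184/952585 3438163/952585]
step 2: y = z − H·x̄ = [-13267203/952585, 697798/952585]
step 2: S = H·P̄·Hᵀ + R = [156550811/1905170 -38869263/952585; -38869263/952585 26324188/952585]
step 2: K = P̄·Hᵀ·S⁻¹ = [38869263/577079089 -210264139/577079089; 190749368/577079089 257092314/577079089]
step 2: x' = x̄ + K·y = [93063509/577079089, -497974986/577079089]
step 2: P' = (I − K·H)·P̄ = [210264139/577079089 -257092314/577079089; -257092314/577079089 671762523/577079089]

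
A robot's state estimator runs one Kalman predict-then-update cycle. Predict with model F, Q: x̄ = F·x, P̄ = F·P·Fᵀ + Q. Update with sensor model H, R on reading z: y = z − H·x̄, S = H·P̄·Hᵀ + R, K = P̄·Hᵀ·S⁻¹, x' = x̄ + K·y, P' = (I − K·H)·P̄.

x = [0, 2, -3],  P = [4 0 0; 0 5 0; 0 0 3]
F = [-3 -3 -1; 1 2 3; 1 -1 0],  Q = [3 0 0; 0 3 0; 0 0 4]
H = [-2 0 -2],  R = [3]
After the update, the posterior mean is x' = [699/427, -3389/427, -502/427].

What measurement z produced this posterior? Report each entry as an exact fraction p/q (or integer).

z = [-1]

x̄ = F·x = [-3, -5, -2]
P̄ = F·P·Fᵀ + Q = [87 -51 3; -51 54 -6; 3 -6 13]
S = H·P̄·Hᵀ + R = [427]
K = P̄·Hᵀ·S⁻¹ = [-180/427; 114/427; -32/427]
x' − x̄ = [1980/427, -1254/427, 352/427] = K·y
y = (KᵀK)⁻¹·Kᵀ·(x' − x̄) = [-11]
z = y + H·x̄ = [-11] + [10] = [-1]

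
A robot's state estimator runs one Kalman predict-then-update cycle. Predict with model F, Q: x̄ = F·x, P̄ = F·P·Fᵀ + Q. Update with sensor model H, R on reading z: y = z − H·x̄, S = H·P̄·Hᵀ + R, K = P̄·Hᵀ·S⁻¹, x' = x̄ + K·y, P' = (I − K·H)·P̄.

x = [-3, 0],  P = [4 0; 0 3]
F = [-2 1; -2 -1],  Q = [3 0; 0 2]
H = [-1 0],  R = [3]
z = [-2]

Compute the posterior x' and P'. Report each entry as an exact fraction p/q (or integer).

x̄ = F·x = [6, 6]
P̄ = F·P·Fᵀ + Q = [22 13; 13 21]
y = z − H·x̄ = [4]
S = H·P̄·Hᵀ + R = [25]
K = P̄·Hᵀ·S⁻¹ = [-22/25; -13/25]
x' = x̄ + K·y = [62/25, 98/25]
P' = (I − K·H)·P̄ = [66/25 39/25; 39/25 356/25]

x' = [62/25, 98/25]
P' = [66/25 39/25; 39/25 356/25]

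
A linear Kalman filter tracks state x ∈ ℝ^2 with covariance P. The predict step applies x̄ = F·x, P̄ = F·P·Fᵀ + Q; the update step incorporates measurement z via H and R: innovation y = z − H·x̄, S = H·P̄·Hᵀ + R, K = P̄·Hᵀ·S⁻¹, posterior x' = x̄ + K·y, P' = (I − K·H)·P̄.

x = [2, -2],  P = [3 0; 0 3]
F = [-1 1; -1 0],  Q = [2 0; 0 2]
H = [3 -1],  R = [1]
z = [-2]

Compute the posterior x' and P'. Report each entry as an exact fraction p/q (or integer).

x' = [-6/5, -22/15]
P' = [13/20 8/5; 8/5 71/15]

x̄ = F·x = [-4, -2]
P̄ = F·P·Fᵀ + Q = [8 3; 3 5]
y = z − H·x̄ = [8]
S = H·P̄·Hᵀ + R = [60]
K = P̄·Hᵀ·S⁻¹ = [7/20; 1/15]
x' = x̄ + K·y = [-6/5, -22/15]
P' = (I − K·H)·P̄ = [13/20 8/5; 8/5 71/15]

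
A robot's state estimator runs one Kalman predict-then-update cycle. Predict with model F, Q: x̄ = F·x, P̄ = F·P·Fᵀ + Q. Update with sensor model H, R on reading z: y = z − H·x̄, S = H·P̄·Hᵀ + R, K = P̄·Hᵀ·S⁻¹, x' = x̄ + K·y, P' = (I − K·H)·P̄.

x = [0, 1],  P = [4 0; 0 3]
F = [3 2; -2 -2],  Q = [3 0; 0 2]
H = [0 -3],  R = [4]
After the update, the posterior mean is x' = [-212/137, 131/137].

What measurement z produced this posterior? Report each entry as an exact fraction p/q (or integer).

z = [-3]

x̄ = F·x = [2, -2]
P̄ = F·P·Fᵀ + Q = [51 -36; -36 30]
S = H·P̄·Hᵀ + R = [274]
K = P̄·Hᵀ·S⁻¹ = [54/137; -45/137]
x' − x̄ = [-486/137, 405/137] = K·y
y = (KᵀK)⁻¹·Kᵀ·(x' − x̄) = [-9]
z = y + H·x̄ = [-9] + [6] = [-3]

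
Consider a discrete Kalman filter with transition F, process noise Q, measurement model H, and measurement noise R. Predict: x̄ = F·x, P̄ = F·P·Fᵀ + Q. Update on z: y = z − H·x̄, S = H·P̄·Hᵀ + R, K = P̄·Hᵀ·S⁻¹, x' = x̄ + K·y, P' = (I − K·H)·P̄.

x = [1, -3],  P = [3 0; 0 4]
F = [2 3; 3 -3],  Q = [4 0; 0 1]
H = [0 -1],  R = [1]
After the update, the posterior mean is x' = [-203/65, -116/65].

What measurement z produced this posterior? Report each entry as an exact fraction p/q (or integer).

x̄ = F·x = [-7, 12]
P̄ = F·P·Fᵀ + Q = [52 -18; -18 64]
S = H·P̄·Hᵀ + R = [65]
K = P̄·Hᵀ·S⁻¹ = [18/65; -64/65]
x' − x̄ = [252/65, -896/65] = K·y
y = (KᵀK)⁻¹·Kᵀ·(x' − x̄) = [14]
z = y + H·x̄ = [14] + [-12] = [2]

z = [2]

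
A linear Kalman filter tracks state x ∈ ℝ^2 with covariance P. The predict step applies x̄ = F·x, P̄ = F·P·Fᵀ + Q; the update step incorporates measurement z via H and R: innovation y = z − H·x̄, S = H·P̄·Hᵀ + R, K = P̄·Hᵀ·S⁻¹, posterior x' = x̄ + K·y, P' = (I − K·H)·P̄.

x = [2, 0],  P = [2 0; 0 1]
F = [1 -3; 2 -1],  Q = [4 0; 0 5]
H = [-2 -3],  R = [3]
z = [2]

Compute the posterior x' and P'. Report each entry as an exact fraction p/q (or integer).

x' = [-124/91, 4/13]
P' = [498/91 -45/13; -45/13 98/39]

x̄ = F·x = [2, 4]
P̄ = F·P·Fᵀ + Q = [15 7; 7 14]
y = z − H·x̄ = [18]
S = H·P̄·Hᵀ + R = [273]
K = P̄·Hᵀ·S⁻¹ = [-17/91; -8/39]
x' = x̄ + K·y = [-124/91, 4/13]
P' = (I − K·H)·P̄ = [498/91 -45/13; -45/13 98/39]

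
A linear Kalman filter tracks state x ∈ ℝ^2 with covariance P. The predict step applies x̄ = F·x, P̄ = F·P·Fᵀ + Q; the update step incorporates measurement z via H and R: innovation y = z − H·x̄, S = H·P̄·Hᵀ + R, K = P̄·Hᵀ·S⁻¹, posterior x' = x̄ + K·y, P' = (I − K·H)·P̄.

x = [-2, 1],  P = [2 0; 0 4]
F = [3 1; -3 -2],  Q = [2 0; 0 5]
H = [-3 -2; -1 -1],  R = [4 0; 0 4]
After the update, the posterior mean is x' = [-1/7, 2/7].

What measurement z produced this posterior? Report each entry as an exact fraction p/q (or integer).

z = [-1, 1]

x̄ = F·x = [-5, 4]
P̄ = F·P·Fᵀ + Q = [24 -26; -26 39]
S = H·P̄·Hᵀ + R = [64 20; 20 15]
K = P̄·Hᵀ·S⁻¹ = [-17/28 33/35; 13/28 -52/35]
x' − x̄ = [34/7, -26/7] = K·y
y = (KᵀK)⁻¹·Kᵀ·(x' − x̄) = [-8, 0]
z = y + H·x̄ = [-8, 0] + [7, 1] = [-1, 1]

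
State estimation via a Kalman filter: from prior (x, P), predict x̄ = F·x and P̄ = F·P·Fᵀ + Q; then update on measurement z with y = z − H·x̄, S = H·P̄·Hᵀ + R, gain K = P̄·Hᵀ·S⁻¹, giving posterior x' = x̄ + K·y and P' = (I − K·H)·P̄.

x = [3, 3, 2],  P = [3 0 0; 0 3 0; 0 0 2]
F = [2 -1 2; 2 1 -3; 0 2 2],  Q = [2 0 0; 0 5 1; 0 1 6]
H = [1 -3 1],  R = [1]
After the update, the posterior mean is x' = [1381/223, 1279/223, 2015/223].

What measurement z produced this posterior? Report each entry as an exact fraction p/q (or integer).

x̄ = F·x = [7, 3, 10]
P̄ = F·P·Fᵀ + Q = [25 -3 2; -3 38 -5; 2 -5 26]
S = H·P̄·Hᵀ + R = [446]
K = P̄·Hᵀ·S⁻¹ = [18/223; -61/223; 43/446]
x' − x̄ = [-180/223, 610/223, -215/223] = K·y
y = (KᵀK)⁻¹·Kᵀ·(x' − x̄) = [-10]
z = y + H·x̄ = [-10] + [8] = [-2]

z = [-2]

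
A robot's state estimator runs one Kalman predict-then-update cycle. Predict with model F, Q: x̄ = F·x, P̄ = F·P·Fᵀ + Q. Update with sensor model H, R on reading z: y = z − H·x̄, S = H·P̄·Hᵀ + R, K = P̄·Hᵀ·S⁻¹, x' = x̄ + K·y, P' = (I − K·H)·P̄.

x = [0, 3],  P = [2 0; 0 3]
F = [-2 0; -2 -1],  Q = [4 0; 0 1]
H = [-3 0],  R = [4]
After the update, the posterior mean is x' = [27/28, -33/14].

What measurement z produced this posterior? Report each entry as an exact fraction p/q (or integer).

z = [-3]

x̄ = F·x = [0, -3]
P̄ = F·P·Fᵀ + Q = [12 8; 8 12]
S = H·P̄·Hᵀ + R = [112]
K = P̄·Hᵀ·S⁻¹ = [-9/28; -3/14]
x' − x̄ = [27/28, 9/14] = K·y
y = (KᵀK)⁻¹·Kᵀ·(x' − x̄) = [-3]
z = y + H·x̄ = [-3] + [0] = [-3]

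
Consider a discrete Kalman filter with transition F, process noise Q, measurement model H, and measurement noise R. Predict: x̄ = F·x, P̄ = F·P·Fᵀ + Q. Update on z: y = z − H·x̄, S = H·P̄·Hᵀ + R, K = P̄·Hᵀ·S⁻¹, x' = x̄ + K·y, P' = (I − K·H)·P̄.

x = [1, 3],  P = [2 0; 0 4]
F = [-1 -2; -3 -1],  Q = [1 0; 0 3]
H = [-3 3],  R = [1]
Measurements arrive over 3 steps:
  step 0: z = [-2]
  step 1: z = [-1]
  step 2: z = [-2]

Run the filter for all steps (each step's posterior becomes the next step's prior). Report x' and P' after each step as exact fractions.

step 0: x̄ = F·x = [-7, -6]
step 0: P̄ = F·P·Fᵀ + Q = [19 14; 14 25]
step 0: y = z − H·x̄ = [-5]
step 0: S = H·P̄·Hᵀ + R = [145]
step 0: K = P̄·Hᵀ·S⁻¹ = [-3/29; 33/145]
step 0: x' = x̄ + K·y = [-188/29, -207/29]
step 0: P' = (I − K·H)·P̄ = [506/29 505/29; 505/29 2536/145]
step 1: x̄ = F·x = [602/29, 771/29]
step 1: P̄ = F·P·Fᵀ + Q = [22919/145 30337/145; 30337/145 40891/145]
step 1: y = z − H·x̄ = [-536/29]
step 1: S = H·P̄·Hᵀ + R = [28369/145]
step 1: K = P̄·Hᵀ·S⁻¹ = [22254/28369; 31662/28369]
step 1: x' = x̄ + K·y = [177586/28369, 169023/28369]
step 1: P' = (I − K·H)·P̄ = [1068611/28369 1076029/28369; 1076029/28369 1086583/28369]
step 2: x̄ = F·x = [-515632/28369, -701781/28369]
step 2: P̄ = F·P·Fᵀ + Q = [9747428/28369 12911202/28369; 12911202/28369 17245363/28369]
step 2: y = z − H·x̄ = [501709/28369]
step 2: S = H·P̄·Hᵀ + R = [10561852/28369]
step 2: K = P̄·Hᵀ·S⁻¹ = [4745661/5280926; 13002483/10561852]
step 2: x' = x̄ + K·y = [-12058007/5280926, -31324485/10561852]
step 2: P' = (I − K·H)·P̄ = [113378147/2640463 228338181/5280926; 228338181/5280926 461010523/10561852]

step 0: x' = [-188/29, -207/29], P' = [506/29 505/29; 505/29 2536/145]
step 1: x' = [177586/28369, 169023/28369], P' = [1068611/28369 1076029/28369; 1076029/28369 1086583/28369]
step 2: x' = [-12058007/5280926, -31324485/10561852], P' = [113378147/2640463 228338181/5280926; 228338181/5280926 461010523/10561852]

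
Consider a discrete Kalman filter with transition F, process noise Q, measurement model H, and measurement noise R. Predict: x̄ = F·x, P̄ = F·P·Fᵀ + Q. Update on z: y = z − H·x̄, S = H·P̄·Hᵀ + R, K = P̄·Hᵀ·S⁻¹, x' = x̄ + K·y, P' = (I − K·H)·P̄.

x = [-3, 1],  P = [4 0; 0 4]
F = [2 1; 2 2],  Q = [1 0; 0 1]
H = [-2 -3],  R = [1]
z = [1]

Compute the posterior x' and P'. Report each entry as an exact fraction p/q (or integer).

x' = [-478/335, 407/670]
P' = [537/335 -339/335; -339/335 501/670]

x̄ = F·x = [-5, -4]
P̄ = F·P·Fᵀ + Q = [21 24; 24 33]
y = z − H·x̄ = [-21]
S = H·P̄·Hᵀ + R = [670]
K = P̄·Hᵀ·S⁻¹ = [-57/335; -147/670]
x' = x̄ + K·y = [-478/335, 407/670]
P' = (I − K·H)·P̄ = [537/335 -339/335; -339/335 501/670]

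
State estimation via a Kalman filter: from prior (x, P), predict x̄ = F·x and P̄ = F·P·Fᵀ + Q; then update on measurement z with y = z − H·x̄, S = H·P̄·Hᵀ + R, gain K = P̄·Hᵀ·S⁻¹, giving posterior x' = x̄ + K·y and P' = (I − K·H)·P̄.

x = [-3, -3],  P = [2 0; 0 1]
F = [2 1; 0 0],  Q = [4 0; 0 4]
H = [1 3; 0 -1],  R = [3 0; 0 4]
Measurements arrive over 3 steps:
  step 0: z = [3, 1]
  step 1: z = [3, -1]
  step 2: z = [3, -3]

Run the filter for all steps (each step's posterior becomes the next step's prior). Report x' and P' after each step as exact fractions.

step 0: x̄ = F·x = [-9, 0]
step 0: P̄ = F·P·Fᵀ + Q = [13 0; 0 4]
step 0: y = z − H·x̄ = [12, 1]
step 0: S = H·P̄·Hᵀ + R = [52 -12; -12 8]
step 0: K = P̄·Hᵀ·S⁻¹ = [13/34 39/68; 3/17 -4/17]
step 0: x' = x̄ + K·y = [-261/68, 32/17]
step 0: P' = (I − K·H)·P̄ = [273/34 -39/17; -39/17 16/17]
step 1: x̄ = F·x = [-197/34, 0]
step 1: P̄ = F·P·Fᵀ + Q = [474/17 0; 0 4]
step 1: y = z − H·x̄ = [299/34, -1]
step 1: S = H·P̄·Hᵀ + R = [1137/17 -12; -12 8]
step 1: K = P̄·Hᵀ·S⁻¹ = [158/277 237/277; 34/277 -175/554]
step 1: x' = x̄ + K·y = [-905/554, 773/554]
step 1: P' = (I − K·H)·P̄ = [3318/277 -948/277; -948/277 350/277]
step 2: x̄ = F·x = [-1037/554, 0]
step 2: P̄ = F·P·Fᵀ + Q = [10938/277 0; 0 4]
step 2: y = z − H·x̄ = [2699/554, -3]
step 2: S = H·P̄·Hᵀ + R = [21741/277 -12; -12 8]
step 2: K = P̄·Hᵀ·S⁻¹ = [3646/5585 5469/5585; 554/5585 -3923/11170]
step 2: x' = x̄ + K·y = [-18197/11170, 17167/11170]
step 2: P' = (I − K·H)·P̄ = [76566/5585 -21876/5585; -21876/5585 7846/5585]

step 0: x' = [-261/68, 32/17], P' = [273/34 -39/17; -39/17 16/17]
step 1: x' = [-905/554, 773/554], P' = [3318/277 -948/277; -948/277 350/277]
step 2: x' = [-18197/11170, 17167/11170], P' = [76566/5585 -21876/5585; -21876/5585 7846/5585]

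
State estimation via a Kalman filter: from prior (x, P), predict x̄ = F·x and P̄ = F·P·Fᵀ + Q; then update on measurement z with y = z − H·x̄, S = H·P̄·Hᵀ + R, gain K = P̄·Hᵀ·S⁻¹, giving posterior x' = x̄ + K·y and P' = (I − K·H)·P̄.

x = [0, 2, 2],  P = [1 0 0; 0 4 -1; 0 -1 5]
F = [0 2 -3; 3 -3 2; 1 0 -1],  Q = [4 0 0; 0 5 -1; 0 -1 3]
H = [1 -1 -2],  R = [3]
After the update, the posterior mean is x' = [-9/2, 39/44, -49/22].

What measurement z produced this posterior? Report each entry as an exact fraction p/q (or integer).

x̄ = F·x = [-2, -2, -2]
P̄ = F·P·Fᵀ + Q = [77 -67 17; -67 82 -11; 17 -11 9]
S = H·P̄·Hᵀ + R = [220]
K = P̄·Hᵀ·S⁻¹ = [1/2; -127/220; 1/22]
x' − x̄ = [-5/2, 127/44, -5/22] = K·y
y = (KᵀK)⁻¹·Kᵀ·(x' − x̄) = [-5]
z = y + H·x̄ = [-5] + [4] = [-1]

z = [-1]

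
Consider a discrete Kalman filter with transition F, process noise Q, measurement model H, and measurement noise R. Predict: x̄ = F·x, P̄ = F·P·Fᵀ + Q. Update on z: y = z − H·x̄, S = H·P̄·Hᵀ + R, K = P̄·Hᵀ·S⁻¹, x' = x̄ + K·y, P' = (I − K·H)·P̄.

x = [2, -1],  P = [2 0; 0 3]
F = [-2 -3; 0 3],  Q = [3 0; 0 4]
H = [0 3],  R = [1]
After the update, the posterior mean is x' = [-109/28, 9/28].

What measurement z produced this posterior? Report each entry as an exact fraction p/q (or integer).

x̄ = F·x = [-1, -3]
P̄ = F·P·Fᵀ + Q = [38 -27; -27 31]
S = H·P̄·Hᵀ + R = [280]
K = P̄·Hᵀ·S⁻¹ = [-81/280; 93/280]
x' − x̄ = [-81/28, 93/28] = K·y
y = (KᵀK)⁻¹·Kᵀ·(x' − x̄) = [10]
z = y + H·x̄ = [10] + [-9] = [1]

z = [1]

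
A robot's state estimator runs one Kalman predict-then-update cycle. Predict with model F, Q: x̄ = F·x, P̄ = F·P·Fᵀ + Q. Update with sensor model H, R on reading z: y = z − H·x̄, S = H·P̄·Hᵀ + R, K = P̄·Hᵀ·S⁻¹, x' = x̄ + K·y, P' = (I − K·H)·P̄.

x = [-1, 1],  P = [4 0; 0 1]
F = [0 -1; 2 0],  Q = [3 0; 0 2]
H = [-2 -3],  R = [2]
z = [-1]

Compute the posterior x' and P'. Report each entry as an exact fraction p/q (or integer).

x̄ = F·x = [-1, -2]
P̄ = F·P·Fᵀ + Q = [4 0; 0 18]
y = z − H·x̄ = [-9]
S = H·P̄·Hᵀ + R = [180]
K = P̄·Hᵀ·S⁻¹ = [-2/45; -3/10]
x' = x̄ + K·y = [-3/5, 7/10]
P' = (I − K·H)·P̄ = [164/45 -12/5; -12/5 9/5]

x' = [-3/5, 7/10]
P' = [164/45 -12/5; -12/5 9/5]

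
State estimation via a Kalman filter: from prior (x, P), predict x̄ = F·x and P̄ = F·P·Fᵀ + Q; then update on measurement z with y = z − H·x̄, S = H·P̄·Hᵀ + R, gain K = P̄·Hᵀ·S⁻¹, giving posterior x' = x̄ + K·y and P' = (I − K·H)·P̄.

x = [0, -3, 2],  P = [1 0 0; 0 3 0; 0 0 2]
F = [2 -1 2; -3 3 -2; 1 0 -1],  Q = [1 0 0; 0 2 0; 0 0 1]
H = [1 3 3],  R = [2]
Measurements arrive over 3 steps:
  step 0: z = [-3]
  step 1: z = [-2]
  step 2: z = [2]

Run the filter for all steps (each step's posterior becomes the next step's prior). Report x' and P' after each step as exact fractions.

step 0: x̄ = F·x = [7, -13, -2]
step 0: P̄ = F·P·Fᵀ + Q = [16 -23 -2; -23 46 1; -2 1 4]
step 0: y = z − H·x̄ = [35]
step 0: S = H·P̄·Hᵀ + R = [336]
step 0: K = P̄·Hᵀ·S⁻¹ = [-59/336; 59/168; 13/336]
step 0: x' = x̄ + K·y = [41/48, -17/24, -31/48]
step 0: P' = (I − K·H)·P̄ = [1895/336 -383/168 95/336; -383/168 383/84 -599/168; 95/336 -599/168 1175/336]
step 1: x̄ = F·x = [9/8, -163/48, 3/2]
step 1: P̄ = F·P·Fᵀ + Q = [271/4 -907/8 3; -907/8 65519/336 -81/14; 3 -81/14 67/7]
step 1: y = z − H·x̄ = [41/16]
step 1: S = H·P̄·Hᵀ + R = [128181/112]
step 1: K = P̄·Hᵀ·S⁻¹ = [-29498/128181; 16959/42727; 536/42727]
step 1: x' = x̄ + K·y = [68615/128181, -304909/128181, 65464/42727]
step 1: P' = (I − K·H)·P̄ = [915227/128181 -377597/42727 269350/42727; -377597/42727 1883582/128181 -490689/42727; 269350/42727 -490689/42727 401263/42727]
step 2: x̄ = F·x = [834923/128181, -504452/42727, -127777/128181]
step 2: P̄ = F·P·Fᵀ + Q = [27371659/128181 -15336473/42727 -916400/128181; -15336473/42727 26004147/42727 495925/42727; -916400/128181 495925/42727 631097/128181]
step 2: y = z − H·x̄ = [4344838/128181]
step 2: S = H·P̄·Hᵀ + R = [480644899/128181]
step 2: K = P̄·Hᵀ·S⁻¹ = [-113405798/480644899; 27498747/68663557; 5440216/480644899]
step 2: x' = x̄ + K·y = [-713275287/480644899, 121431374/68663557, -294727815/480644899]
step 2: P' = (I − K·H)·P̄ = [2302784777/480644899 -317153217/68663557 1376873728/480644899; -317153217/68663557 494176854/68663557 -370126617/68663557; 1376873728/480644899 -370126617/68663557 6406665661/1441934697]

step 0: x' = [41/48, -17/24, -31/48], P' = [1895/336 -383/168 95/336; -383/168 383/84 -599/168; 95/336 -599/168 1175/336]
step 1: x' = [68615/128181, -304909/128181, 65464/42727], P' = [915227/128181 -377597/42727 269350/42727; -377597/42727 1883582/128181 -490689/42727; 269350/42727 -490689/42727 401263/42727]
step 2: x' = [-713275287/480644899, 121431374/68663557, -294727815/480644899], P' = [2302784777/480644899 -317153217/68663557 1376873728/480644899; -317153217/68663557 494176854/68663557 -370126617/68663557; 1376873728/480644899 -370126617/68663557 6406665661/1441934697]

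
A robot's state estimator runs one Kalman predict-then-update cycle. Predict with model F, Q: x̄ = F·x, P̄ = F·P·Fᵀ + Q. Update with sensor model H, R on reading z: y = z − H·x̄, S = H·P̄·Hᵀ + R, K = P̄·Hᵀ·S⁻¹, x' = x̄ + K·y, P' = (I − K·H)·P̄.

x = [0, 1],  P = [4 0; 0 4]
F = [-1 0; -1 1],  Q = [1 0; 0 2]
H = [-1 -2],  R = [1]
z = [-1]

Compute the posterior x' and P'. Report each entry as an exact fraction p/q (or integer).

x' = [-13/62, 19/31]
P' = [141/62 -32/31; -32/31 22/31]

x̄ = F·x = [0, 1]
P̄ = F·P·Fᵀ + Q = [5 4; 4 10]
y = z − H·x̄ = [1]
S = H·P̄·Hᵀ + R = [62]
K = P̄·Hᵀ·S⁻¹ = [-13/62; -12/31]
x' = x̄ + K·y = [-13/62, 19/31]
P' = (I − K·H)·P̄ = [141/62 -32/31; -32/31 22/31]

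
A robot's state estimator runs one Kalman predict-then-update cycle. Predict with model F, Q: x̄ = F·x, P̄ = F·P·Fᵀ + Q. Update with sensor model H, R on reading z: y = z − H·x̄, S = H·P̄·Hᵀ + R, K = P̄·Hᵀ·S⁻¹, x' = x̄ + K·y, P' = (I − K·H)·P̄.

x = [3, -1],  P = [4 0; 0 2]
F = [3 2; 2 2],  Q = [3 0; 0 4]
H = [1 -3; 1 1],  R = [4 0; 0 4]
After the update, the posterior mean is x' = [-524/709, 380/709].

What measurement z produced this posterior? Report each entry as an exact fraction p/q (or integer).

z = [-3, -1]

x̄ = F·x = [7, 4]
P̄ = F·P·Fᵀ + Q = [47 32; 32 28]
S = H·P̄·Hᵀ + R = [111 -101; -101 143]
K = P̄·Hᵀ·S⁻¹ = [243/1418 955/1418; -172/709 176/709]
x' − x̄ = [-5487/709, -2456/709] = K·y
y = (KᵀK)⁻¹·Kᵀ·(x' − x̄) = [2, -12]
z = y + H·x̄ = [2, -12] + [-5, 11] = [-3, -1]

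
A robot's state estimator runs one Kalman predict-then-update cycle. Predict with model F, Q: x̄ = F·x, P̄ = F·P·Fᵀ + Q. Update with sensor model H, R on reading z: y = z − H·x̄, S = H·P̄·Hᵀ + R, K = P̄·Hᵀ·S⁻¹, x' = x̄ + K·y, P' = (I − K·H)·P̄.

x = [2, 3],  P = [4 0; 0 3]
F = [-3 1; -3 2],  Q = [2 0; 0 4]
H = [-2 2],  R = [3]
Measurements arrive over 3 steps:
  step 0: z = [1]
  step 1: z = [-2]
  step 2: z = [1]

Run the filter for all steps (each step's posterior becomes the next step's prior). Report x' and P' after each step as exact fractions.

step 0: x̄ = F·x = [-3, 0]
step 0: P̄ = F·P·Fᵀ + Q = [41 42; 42 52]
step 0: y = z − H·x̄ = [-5]
step 0: S = H·P̄·Hᵀ + R = [39]
step 0: K = P̄·Hᵀ·S⁻¹ = [2/39; 20/39]
step 0: x' = x̄ + K·y = [-127/39, -100/39]
step 0: P' = (I − K·H)·P̄ = [1595/39 1598/39; 1598/39 1628/39]
step 1: x̄ = F·x = [281/39, 181/39]
step 1: P̄ = F·P·Fᵀ + Q = [6473/39 3229/39; 3229/39 1847/39]
step 1: y = z − H·x̄ = [122/39]
step 1: S = H·P̄·Hᵀ + R = [7565/39]
step 1: K = P̄·Hᵀ·S⁻¹ = [-6488/7565; -2764/7565]
step 1: x' = x̄ + K·y = [34211/7565, 26463/7565]
step 1: P' = (I − K·H)·P̄ = [176259/7565 166527/7565; 166527/7565 162381/7565]
step 2: x̄ = F·x = [-15234/1513, -49707/7565]
step 2: P̄ = F·P·Fᵀ + Q = [152936/1513 82470/1513; 82470/1513 267791/7565]
step 2: y = z − H·x̄ = [-45361/7565]
step 2: S = H·P̄·Hᵀ + R = [853779/7565]
step 2: K = P̄·Hᵀ·S⁻¹ = [-704660/853779; -289118/853779]
step 2: x' = x̄ + K·y = [-4371218/853779, -3876287/853779]
step 2: P' = (I − K·H)·P̄ = [20663848/853779 19606858/853779; 19606858/853779 19173181/853779]

step 0: x' = [-127/39, -100/39], P' = [1595/39 1598/39; 1598/39 1628/39]
step 1: x' = [34211/7565, 26463/7565], P' = [176259/7565 166527/7565; 166527/7565 162381/7565]
step 2: x' = [-4371218/853779, -3876287/853779], P' = [20663848/853779 19606858/853779; 19606858/853779 19173181/853779]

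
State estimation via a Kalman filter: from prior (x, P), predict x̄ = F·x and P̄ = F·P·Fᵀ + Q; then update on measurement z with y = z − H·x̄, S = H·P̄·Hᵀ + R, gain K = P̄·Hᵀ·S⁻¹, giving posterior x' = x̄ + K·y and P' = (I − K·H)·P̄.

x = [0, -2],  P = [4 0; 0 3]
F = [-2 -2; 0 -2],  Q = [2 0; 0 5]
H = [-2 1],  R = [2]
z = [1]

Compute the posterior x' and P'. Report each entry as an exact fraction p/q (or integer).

x' = [124/91, 47/13]
P' = [426/91 108/13; 108/13 214/13]

x̄ = F·x = [4, 4]
P̄ = F·P·Fᵀ + Q = [30 12; 12 17]
y = z − H·x̄ = [5]
S = H·P̄·Hᵀ + R = [91]
K = P̄·Hᵀ·S⁻¹ = [-48/91; -1/13]
x' = x̄ + K·y = [124/91, 47/13]
P' = (I − K·H)·P̄ = [426/91 108/13; 108/13 214/13]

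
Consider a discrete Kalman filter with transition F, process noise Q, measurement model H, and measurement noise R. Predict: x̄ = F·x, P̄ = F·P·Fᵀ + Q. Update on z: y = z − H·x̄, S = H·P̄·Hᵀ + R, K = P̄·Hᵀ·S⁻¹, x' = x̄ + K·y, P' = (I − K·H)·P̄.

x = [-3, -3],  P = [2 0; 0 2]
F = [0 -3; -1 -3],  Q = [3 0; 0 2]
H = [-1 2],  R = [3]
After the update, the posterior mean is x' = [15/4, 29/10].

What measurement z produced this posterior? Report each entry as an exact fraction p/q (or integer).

x̄ = F·x = [9, 12]
P̄ = F·P·Fᵀ + Q = [21 18; 18 22]
S = H·P̄·Hᵀ + R = [40]
K = P̄·Hᵀ·S⁻¹ = [3/8; 13/20]
x' − x̄ = [-21/4, -91/10] = K·y
y = (KᵀK)⁻¹·Kᵀ·(x' − x̄) = [-14]
z = y + H·x̄ = [-14] + [15] = [1]

z = [1]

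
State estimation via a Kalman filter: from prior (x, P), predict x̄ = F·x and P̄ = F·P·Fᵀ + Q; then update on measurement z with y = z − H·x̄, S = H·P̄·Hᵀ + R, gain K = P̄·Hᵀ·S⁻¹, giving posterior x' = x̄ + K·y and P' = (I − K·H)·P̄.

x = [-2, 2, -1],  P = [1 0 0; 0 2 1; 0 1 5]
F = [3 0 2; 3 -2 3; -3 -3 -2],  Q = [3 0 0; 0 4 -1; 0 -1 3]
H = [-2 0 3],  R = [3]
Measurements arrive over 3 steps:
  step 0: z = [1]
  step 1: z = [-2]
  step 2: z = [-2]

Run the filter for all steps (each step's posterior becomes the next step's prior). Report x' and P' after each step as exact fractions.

step 0: x' = [-5323/1109, -10868/1109, -3158/1109], P' = [6927/1109 10254/1109 4449/1109; 10254/1109 31325/1109 6667/1109; 4449/1109 6667/1109 3222/1109]
step 1: x' = [1091455/3256006, 832336/1628003, -1372549/3256006], P' = [58146117/3256006 57344983/1628003 38415207/3256006; 57344983/1628003 414486365/4884009 38197083/1628003; 38415207/3256006 38197083/1628003 26462523/3256006]
step 2: x' = [-2064851848/10498883043, -14030421296/10498883043, -8377058413/10498883043], P' = [173615650322/10498883043 338115289975/10498883043 114639100409/10498883043; 338115289975/10498883043 272864155939/3499627681 225241503052/10498883043; 114639100409/10498883043 225241503052/10498883043 79188888527/10498883043]

step 0: x̄ = F·x = [-8, -13, 2]
step 0: P̄ = F·P·Fᵀ + Q = [32 35 -35; 35 54 -33; -35 -33 62]
step 0: y = z − H·x̄ = [-21]
step 0: S = H·P̄·Hᵀ + R = [1109]
step 0: K = P̄·Hᵀ·S⁻¹ = [-169/1109; -169/1109; 256/1109]
step 0: x' = x̄ + K·y = [-5323/1109, -10868/1109, -3158/1109]
step 0: P' = (I − K·H)·P̄ = [6927/1109 10254/1109 4449/1109; 10254/1109 31325/1109 6667/1109; 4449/1109 6667/1109 3222/1109]
step 1: x̄ = F·x = [-22285/1109, -3707/1109, 54889/1109]
step 1: P̄ = F·P·Fᵀ + Q = [131946/1109 60218/1109 -260907/1109; 60218/1109 98107/1109 -25666/1109; -260907/1109 -25666/1109 678447/1109]
step 1: y = z − H·x̄ = [-211455/1109]
step 1: S = H·P̄·Hᵀ + R = [9768018/1109]
step 1: K = P̄·Hᵀ·S⁻¹ = [-348871/3256006; -98717/4884009; 852385/3256006]
step 1: x' = x̄ + K·y = [1091455/3256006, 832336/1628003, -1372549/3256006]
step 1: P' = (I − K·H)·P̄ = [58146117/3256006 57344983/1628003 38415207/3256006; 57344983/1628003 414486365/4884009 38197083/1628003; 38415207/3256006 38197083/1628003 26462523/3256006]
step 2: x̄ = F·x = [529267/3256006, -2086313/1628003, -5523283/3256006]
step 2: P̄ = F·P·Fᵀ + Q = [1099915647/3256006 132300918/1628003 -2580722319/3256006; 132300918/1628003 417394349/4884009 -164834785/1628003; -2580722319/3256006 -164834785/1628003 6567983217/3256006]
step 2: y = z − H·x̄ = [11116371/3256006]
step 2: S = H·P̄·Hᵀ + R = [94489947387/3256006]
step 2: K = P̄·Hᵀ·S⁻¹ = [-3313999417/31496649129; -506070794/31496649129; 8288464763/31496649129]
step 2: x' = x̄ + K·y = [-2064851848/10498883043, -14030421296/10498883043, -8377058413/10498883043]
step 2: P' = (I − K·H)·P̄ = [173615650322/10498883043 338115289975/10498883043 114639100409/10498883043; 338115289975/10498883043 272864155939/3499627681 225241503052/10498883043; 114639100409/10498883043 225241503052/10498883043 79188888527/10498883043]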